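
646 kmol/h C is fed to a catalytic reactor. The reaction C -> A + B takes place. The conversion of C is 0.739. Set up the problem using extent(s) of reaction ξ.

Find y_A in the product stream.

0.425

C reacted = 0.739 × 646 = 477.4 kmol/h; ν_C = −1, so ξ = 477.4/1 = 477.4 kmol/h.
Outlet amounts (n = n₀ + ν ξ):
  C: 646 − 1(477.4) = 168.6
  A: 0 + 1(477.4) = 477.4
  B: 0 + 1(477.4) = 477.4
Total out = 1123 kmol/h; y_A = 477.4 / 1123 = 0.425.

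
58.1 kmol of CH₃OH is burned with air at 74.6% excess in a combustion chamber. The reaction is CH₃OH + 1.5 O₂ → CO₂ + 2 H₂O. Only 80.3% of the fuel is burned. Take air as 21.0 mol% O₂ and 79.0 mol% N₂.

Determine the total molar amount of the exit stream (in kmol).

Stoichiometric O₂ = 1.5 × 58.1 = 87.15 kmol; O₂ fed = 87.15 × 1.746 = 152.2 kmol.
N₂ fed = 152.2 × 79/21 = 572.4 kmol.
Fuel reacted = 0.803 × 58.1 → ξ = 46.65 kmol.
Outlet (n = n₀ + ν ξ):
  CH₃OH: 58.1 − 1(46.65) = 11.45
  O₂: 152.2 − 1.5(46.65) = 82.18
  N₂: 572.4 (inert)
  CO₂: 0 + 1(46.65) = 46.65
  H₂O: 0 + 2(46.65) = 93.31
Total out = 11.45 + 82.18 + 572.4 + 46.65 + 93.31 = 806 kmol.

806 kmol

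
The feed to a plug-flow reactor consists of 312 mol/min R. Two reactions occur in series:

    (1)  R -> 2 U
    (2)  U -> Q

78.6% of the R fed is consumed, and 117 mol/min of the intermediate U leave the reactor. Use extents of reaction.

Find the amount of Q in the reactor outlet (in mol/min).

Conversion of R: R consumed = 1ξ₁ = 0.786 × 312 → ξ₁ = 245.2 mol/min.
U balance: n_U = 0 + 2ξ₁ − 1ξ₂ = 117 → ξ₂ = (2·245.2 − 117)/1 = 373.5 mol/min.
Outlet amounts (n = n₀ + Σ ν·ξ):
  R: 312 − 1(245.2) = 66.77
  U: 0 + 2(245.2) − 1(373.5) = 117
  Q: 0 + 1(373.5) = 373.5

373 mol/min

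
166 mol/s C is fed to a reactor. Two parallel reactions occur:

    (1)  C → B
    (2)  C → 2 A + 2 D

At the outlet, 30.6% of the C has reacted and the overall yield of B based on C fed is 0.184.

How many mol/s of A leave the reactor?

Yield of B: 1ξ₁ / 166 = 0.184 → ξ₁ = 30.54 mol/s.
Conversion of C: 1ξ₁ + 1ξ₂ = 0.306 × 166 = 50.8 → ξ₂ = 20.25 mol/s.
Outlet amounts (n = n₀ + Σ ν·ξ):
  C: 166 − 1(30.54) − 1(20.25) = 115.2
  B: 0 + 1(30.54) = 30.54
  A: 0 + 2(20.25) = 40.5
  D: 0 + 2(20.25) = 40.5

40.5 mol/s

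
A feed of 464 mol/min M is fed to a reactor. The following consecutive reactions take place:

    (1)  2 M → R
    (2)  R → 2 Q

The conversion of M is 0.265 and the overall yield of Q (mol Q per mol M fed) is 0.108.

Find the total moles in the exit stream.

Conversion of M: M consumed = 2ξ₁ = 0.265 × 464 → ξ₁ = 61.48 mol/min.
Yield of Q: 2ξ₂ / 464 = 0.108 → ξ₂ = 25.06 mol/min.
Outlet amounts (n = n₀ + Σ ν·ξ):
  M: 464 − 2(61.48) = 341
  R: 0 + 1(61.48) − 1(25.06) = 36.42
  Q: 0 + 2(25.06) = 50.11
Total out = 341 + 36.42 + 50.11 = 427.6 mol/min.

428 mol/min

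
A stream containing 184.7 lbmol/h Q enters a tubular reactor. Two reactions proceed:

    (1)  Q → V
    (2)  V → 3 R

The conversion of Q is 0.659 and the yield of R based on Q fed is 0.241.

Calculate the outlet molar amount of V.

107 lbmol/h

Conversion of Q: Q consumed = 1ξ₁ = 0.659 × 184.7 → ξ₁ = 121.7 lbmol/h.
Yield of R: 3ξ₂ / 184.7 = 0.241 → ξ₂ = 14.84 lbmol/h.
Outlet amounts (n = n₀ + Σ ν·ξ):
  Q: 184.7 − 1(121.7) = 62.98
  V: 0 + 1(121.7) − 1(14.84) = 106.9
  R: 0 + 3(14.84) = 44.51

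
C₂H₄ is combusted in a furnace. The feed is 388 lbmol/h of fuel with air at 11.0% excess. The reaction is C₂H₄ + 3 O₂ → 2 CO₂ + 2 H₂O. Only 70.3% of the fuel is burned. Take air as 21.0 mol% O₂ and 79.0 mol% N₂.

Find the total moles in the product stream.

6540 lbmol/h

Stoichiometric O₂ = 3 × 388 = 1164 lbmol/h; O₂ fed = 1164 × 1.110 = 1292 lbmol/h.
N₂ fed = 1292 × 79/21 = 4861 lbmol/h.
Fuel reacted = 0.703 × 388 → ξ = 272.8 lbmol/h.
Outlet (n = n₀ + ν ξ):
  C₂H₄: 388 − 1(272.8) = 115.2
  O₂: 1292 − 3(272.8) = 473.7
  N₂: 4861 (inert)
  CO₂: 0 + 2(272.8) = 545.5
  H₂O: 0 + 2(272.8) = 545.5
Total out = 115.2 + 473.7 + 4861 + 545.5 + 545.5 = 6541 lbmol/h.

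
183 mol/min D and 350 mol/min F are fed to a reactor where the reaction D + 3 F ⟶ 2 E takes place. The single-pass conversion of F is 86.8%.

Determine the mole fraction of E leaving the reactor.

F reacted = 0.868 × 350 = 303.8 mol/min; ν_F = −3, so ξ = 303.8/3 = 101.3 mol/min.
Outlet amounts (n = n₀ + ν ξ):
  D: 183 − 1(101.3) = 81.73
  F: 350 − 3(101.3) = 46.2
  E: 0 + 2(101.3) = 202.5
Total out = 330.5 mol/min; y_E = 202.5 / 330.5 = 0.6129.

0.613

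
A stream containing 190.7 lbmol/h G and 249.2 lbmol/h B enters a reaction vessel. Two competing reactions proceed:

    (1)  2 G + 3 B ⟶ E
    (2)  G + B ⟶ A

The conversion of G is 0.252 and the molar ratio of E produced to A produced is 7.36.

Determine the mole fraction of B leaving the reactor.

0.515

Conversion of G: G consumed = 0.252 × 190.7 = 48.06 lbmol/h = 2ξ₁ + 1ξ₂.
Selectivity: 1ξ₁ / (1ξ₂) = 7.36 → ξ₁ = 7.36 ξ₂.
Substitute: (2·7.36 + 1) ξ₂ = 48.06 → ξ₂ = 3.057 lbmol/h, ξ₁ = 22.5 lbmol/h.
Outlet amounts (n = n₀ + Σ ν·ξ):
  G: 190.7 − 2(22.5) − 1(3.057) = 142.6
  B: 249.2 − 3(22.5) − 1(3.057) = 178.6
  E: 0 + 1(22.5) = 22.5
  A: 0 + 1(3.057) = 3.057
Total out = 346.8 lbmol/h; y_B = 178.6 / 346.8 = 0.5151.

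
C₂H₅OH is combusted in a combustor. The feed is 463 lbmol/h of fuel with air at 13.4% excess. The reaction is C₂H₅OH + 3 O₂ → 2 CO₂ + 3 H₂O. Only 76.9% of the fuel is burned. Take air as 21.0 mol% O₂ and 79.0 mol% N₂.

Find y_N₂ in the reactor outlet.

0.712

Stoichiometric O₂ = 3 × 463 = 1389 lbmol/h; O₂ fed = 1389 × 1.134 = 1575 lbmol/h.
N₂ fed = 1575 × 79/21 = 5925 lbmol/h.
Fuel reacted = 0.769 × 463 → ξ = 356 lbmol/h.
Outlet (n = n₀ + ν ξ):
  C₂H₅OH: 463 − 1(356) = 107
  O₂: 1575 − 3(356) = 507
  N₂: 5925 (inert)
  CO₂: 0 + 2(356) = 712.1
  H₂O: 0 + 3(356) = 1068
Total out = 8320 lbmol/h; y_N₂ = 5925 / 8320 = 0.7122.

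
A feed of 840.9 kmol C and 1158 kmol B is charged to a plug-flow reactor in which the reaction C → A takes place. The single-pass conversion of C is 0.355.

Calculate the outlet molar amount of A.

C reacted = 0.355 × 840.9 = 298.5 kmol; ν_C = −1, so ξ = 298.5/1 = 298.5 kmol.
Outlet amounts (n = n₀ + ν ξ):
  C: 840.9 − 1(298.5) = 542.4
  A: 0 + 1(298.5) = 298.5
  B: 1158 (inert)

299 kmol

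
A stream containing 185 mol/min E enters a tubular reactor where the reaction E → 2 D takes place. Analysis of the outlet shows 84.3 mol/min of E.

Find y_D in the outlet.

For E: n = n₀ − 1ξ → 84.3 = 185 − 1ξ, giving ξ = 100.7 mol/min.
Outlet amounts (n = n₀ + ν ξ):
  E: 185 − 1(100.7) = 84.3
  D: 0 + 2(100.7) = 201.4
Total out = 285.7 mol/min; y_D = 201.4 / 285.7 = 0.7049.

0.705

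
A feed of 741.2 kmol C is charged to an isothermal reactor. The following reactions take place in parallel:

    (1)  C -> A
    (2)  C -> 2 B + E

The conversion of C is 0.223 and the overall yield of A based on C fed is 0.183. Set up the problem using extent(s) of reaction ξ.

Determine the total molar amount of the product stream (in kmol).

Yield of A: 1ξ₁ / 741.2 = 0.183 → ξ₁ = 135.6 kmol.
Conversion of C: 1ξ₁ + 1ξ₂ = 0.223 × 741.2 = 165.3 → ξ₂ = 29.65 kmol.
Outlet amounts (n = n₀ + Σ ν·ξ):
  C: 741.2 − 1(135.6) − 1(29.65) = 575.9
  A: 0 + 1(135.6) = 135.6
  B: 0 + 2(29.65) = 59.3
  E: 0 + 1(29.65) = 29.65
Total out = 575.9 + 135.6 + 59.3 + 29.65 = 800.5 kmol.

800 kmol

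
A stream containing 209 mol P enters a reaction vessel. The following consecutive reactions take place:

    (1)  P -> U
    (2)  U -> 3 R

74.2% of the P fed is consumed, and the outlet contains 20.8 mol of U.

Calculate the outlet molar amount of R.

Conversion of P: P consumed = 1ξ₁ = 0.742 × 209 → ξ₁ = 155.1 mol.
U balance: n_U = 0 + 1ξ₁ − 1ξ₂ = 20.8 → ξ₂ = (1·155.1 − 20.8)/1 = 134.3 mol.
Outlet amounts (n = n₀ + Σ ν·ξ):
  P: 209 − 1(155.1) = 53.92
  U: 0 + 1(155.1) − 1(134.3) = 20.8
  R: 0 + 3(134.3) = 402.8

403 mol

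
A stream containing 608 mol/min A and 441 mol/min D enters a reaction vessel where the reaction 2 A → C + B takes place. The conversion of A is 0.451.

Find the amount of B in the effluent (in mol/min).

137 mol/min

A reacted = 0.451 × 608 = 274.2 mol/min; ν_A = −2, so ξ = 274.2/2 = 137.1 mol/min.
Outlet amounts (n = n₀ + ν ξ):
  A: 608 − 2(137.1) = 333.8
  C: 0 + 1(137.1) = 137.1
  B: 0 + 1(137.1) = 137.1
  D: 441 (inert)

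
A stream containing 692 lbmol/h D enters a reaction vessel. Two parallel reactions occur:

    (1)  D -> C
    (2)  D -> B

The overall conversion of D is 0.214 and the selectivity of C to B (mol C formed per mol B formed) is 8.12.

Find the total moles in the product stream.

692 lbmol/h

Conversion of D: D consumed = 0.214 × 692 = 148.1 lbmol/h = 1ξ₁ + 1ξ₂.
Selectivity: 1ξ₁ / (1ξ₂) = 8.12 → ξ₁ = 8.12 ξ₂.
Substitute: (1·8.12 + 1) ξ₂ = 148.1 → ξ₂ = 16.24 lbmol/h, ξ₁ = 131.9 lbmol/h.
Outlet amounts (n = n₀ + Σ ν·ξ):
  D: 692 − 1(131.9) − 1(16.24) = 543.9
  C: 0 + 1(131.9) = 131.9
  B: 0 + 1(16.24) = 16.24
Total out = 543.9 + 131.9 + 16.24 = 692 lbmol/h.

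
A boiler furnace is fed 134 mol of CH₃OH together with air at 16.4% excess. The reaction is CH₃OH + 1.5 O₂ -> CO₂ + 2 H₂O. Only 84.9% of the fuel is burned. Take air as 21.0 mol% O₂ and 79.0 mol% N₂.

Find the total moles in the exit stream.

Stoichiometric O₂ = 1.5 × 134 = 201 mol; O₂ fed = 201 × 1.164 = 234 mol.
N₂ fed = 234 × 79/21 = 880.2 mol.
Fuel reacted = 0.849 × 134 → ξ = 113.8 mol.
Outlet (n = n₀ + ν ξ):
  CH₃OH: 134 − 1(113.8) = 20.23
  O₂: 234 − 1.5(113.8) = 63.31
  N₂: 880.2 (inert)
  CO₂: 0 + 1(113.8) = 113.8
  H₂O: 0 + 2(113.8) = 227.5
Total out = 20.23 + 63.31 + 880.2 + 113.8 + 227.5 = 1305 mol.

1300 mol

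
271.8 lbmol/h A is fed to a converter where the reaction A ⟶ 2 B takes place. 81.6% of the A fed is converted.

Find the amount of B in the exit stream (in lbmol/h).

444 lbmol/h

A reacted = 0.816 × 271.8 = 221.8 lbmol/h; ν_A = −1, so ξ = 221.8/1 = 221.8 lbmol/h.
Outlet amounts (n = n₀ + ν ξ):
  A: 271.8 − 1(221.8) = 50.01
  B: 0 + 2(221.8) = 443.6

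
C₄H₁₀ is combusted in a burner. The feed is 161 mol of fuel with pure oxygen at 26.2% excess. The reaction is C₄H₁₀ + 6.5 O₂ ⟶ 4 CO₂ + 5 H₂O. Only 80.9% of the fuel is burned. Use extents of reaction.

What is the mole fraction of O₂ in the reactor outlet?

0.283

Stoichiometric O₂ = 6.5 × 161 = 1046 mol; O₂ fed = 1046 × 1.262 = 1321 mol.
Fuel reacted = 0.809 × 161 → ξ = 130.2 mol.
Outlet (n = n₀ + ν ξ):
  C₄H₁₀: 161 − 1(130.2) = 30.75
  O₂: 1321 − 6.5(130.2) = 474.1
  CO₂: 0 + 4(130.2) = 521
  H₂O: 0 + 5(130.2) = 651.2
Total out = 1677 mol; y_O₂ = 474.1 / 1677 = 0.2827.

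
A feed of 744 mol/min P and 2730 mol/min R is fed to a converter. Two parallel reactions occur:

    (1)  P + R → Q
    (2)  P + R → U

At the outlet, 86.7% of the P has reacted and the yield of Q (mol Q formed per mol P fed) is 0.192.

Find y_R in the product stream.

Yield of Q: 1ξ₁ / 744 = 0.192 → ξ₁ = 142.8 mol/min.
Conversion of P: 1ξ₁ + 1ξ₂ = 0.867 × 744 = 645 → ξ₂ = 502.2 mol/min.
Outlet amounts (n = n₀ + Σ ν·ξ):
  P: 744 − 1(142.8) − 1(502.2) = 98.95
  R: 2730 − 1(142.8) − 1(502.2) = 2085
  Q: 0 + 1(142.8) = 142.8
  U: 0 + 1(502.2) = 502.2
Total out = 2829 mol/min; y_R = 2085 / 2829 = 0.737.

0.737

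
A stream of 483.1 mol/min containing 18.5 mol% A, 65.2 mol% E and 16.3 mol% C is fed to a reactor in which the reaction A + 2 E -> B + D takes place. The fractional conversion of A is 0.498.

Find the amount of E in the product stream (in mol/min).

226 mol/min

A reacted = 0.498 × 89.37 = 44.51 mol/min; ν_A = −1, so ξ = 44.51/1 = 44.51 mol/min.
Outlet amounts (n = n₀ + ν ξ):
  A: 89.37 − 1(44.51) = 44.87
  E: 315 − 2(44.51) = 226
  B: 0 + 1(44.51) = 44.51
  D: 0 + 1(44.51) = 44.51
  C: 78.75 (inert)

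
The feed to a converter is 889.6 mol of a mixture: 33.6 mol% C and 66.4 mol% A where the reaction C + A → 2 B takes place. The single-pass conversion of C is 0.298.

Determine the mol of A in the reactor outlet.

C reacted = 0.298 × 298.9 = 89.07 mol; ν_C = −1, so ξ = 89.07/1 = 89.07 mol.
Outlet amounts (n = n₀ + ν ξ):
  C: 298.9 − 1(89.07) = 209.8
  A: 590.7 − 1(89.07) = 501.6
  B: 0 + 2(89.07) = 178.1

502 mol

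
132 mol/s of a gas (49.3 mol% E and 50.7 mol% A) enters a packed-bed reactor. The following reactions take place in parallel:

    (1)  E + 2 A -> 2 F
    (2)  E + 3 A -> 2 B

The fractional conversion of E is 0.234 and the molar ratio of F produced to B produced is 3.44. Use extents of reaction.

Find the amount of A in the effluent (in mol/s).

Conversion of E: E consumed = 0.234 × 65.08 = 15.23 mol/s = 1ξ₁ + 1ξ₂.
Selectivity: 2ξ₁ / (2ξ₂) = 3.44 → ξ₁ = 3.44 ξ₂.
Substitute: (1·3.44 + 1) ξ₂ = 15.23 → ξ₂ = 3.43 mol/s, ξ₁ = 11.8 mol/s.
Outlet amounts (n = n₀ + Σ ν·ξ):
  E: 65.08 − 1(11.8) − 1(3.43) = 49.85
  A: 66.92 − 2(11.8) − 3(3.43) = 33.04
  F: 0 + 2(11.8) = 23.6
  B: 0 + 2(3.43) = 6.859

33 mol/s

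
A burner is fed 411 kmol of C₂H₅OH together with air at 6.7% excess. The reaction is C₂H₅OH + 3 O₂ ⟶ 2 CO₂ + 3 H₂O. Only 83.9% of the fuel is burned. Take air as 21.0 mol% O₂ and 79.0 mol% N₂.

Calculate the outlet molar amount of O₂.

Stoichiometric O₂ = 3 × 411 = 1233 kmol; O₂ fed = 1233 × 1.067 = 1316 kmol.
N₂ fed = 1316 × 79/21 = 4949 kmol.
Fuel reacted = 0.839 × 411 → ξ = 344.8 kmol.
Outlet (n = n₀ + ν ξ):
  C₂H₅OH: 411 − 1(344.8) = 66.17
  O₂: 1316 − 3(344.8) = 281.1
  N₂: 4949 (inert)
  CO₂: 0 + 2(344.8) = 689.7
  H₂O: 0 + 3(344.8) = 1034

281 kmol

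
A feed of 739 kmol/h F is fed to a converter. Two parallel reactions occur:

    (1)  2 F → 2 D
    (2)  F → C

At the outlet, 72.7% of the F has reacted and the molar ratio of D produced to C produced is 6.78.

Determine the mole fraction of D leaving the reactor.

0.634

Conversion of F: F consumed = 0.727 × 739 = 537.3 kmol/h = 2ξ₁ + 1ξ₂.
Selectivity: 2ξ₁ / (1ξ₂) = 6.78 → ξ₁ = 3.39 ξ₂.
Substitute: (2·3.39 + 1) ξ₂ = 537.3 → ξ₂ = 69.06 kmol/h, ξ₁ = 234.1 kmol/h.
Outlet amounts (n = n₀ + Σ ν·ξ):
  F: 739 − 2(234.1) − 1(69.06) = 201.7
  D: 0 + 2(234.1) = 468.2
  C: 0 + 1(69.06) = 69.06
Total out = 739 kmol/h; y_D = 468.2 / 739 = 0.6336.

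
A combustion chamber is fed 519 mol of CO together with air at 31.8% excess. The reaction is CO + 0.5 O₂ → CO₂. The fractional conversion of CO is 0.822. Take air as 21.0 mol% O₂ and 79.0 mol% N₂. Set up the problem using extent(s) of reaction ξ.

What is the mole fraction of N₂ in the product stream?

Stoichiometric O₂ = 0.5 × 519 = 259.5 mol; O₂ fed = 259.5 × 1.318 = 342 mol.
N₂ fed = 342 × 79/21 = 1287 mol.
Fuel reacted = 0.822 × 519 → ξ = 426.6 mol.
Outlet (n = n₀ + ν ξ):
  CO: 519 − 1(426.6) = 92.38
  O₂: 342 − 0.5(426.6) = 128.7
  N₂: 1287 (inert)
  CO₂: 0 + 1(426.6) = 426.6
Total out = 1934 mol; y_N₂ = 1287 / 1934 = 0.6652.

0.665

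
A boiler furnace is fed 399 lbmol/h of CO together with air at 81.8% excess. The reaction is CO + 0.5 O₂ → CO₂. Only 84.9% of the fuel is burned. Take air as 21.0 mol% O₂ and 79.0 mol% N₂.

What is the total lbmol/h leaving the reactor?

Stoichiometric O₂ = 0.5 × 399 = 199.5 lbmol/h; O₂ fed = 199.5 × 1.818 = 362.7 lbmol/h.
N₂ fed = 362.7 × 79/21 = 1364 lbmol/h.
Fuel reacted = 0.849 × 399 → ξ = 338.8 lbmol/h.
Outlet (n = n₀ + ν ξ):
  CO: 399 − 1(338.8) = 60.25
  O₂: 362.7 − 0.5(338.8) = 193.3
  N₂: 1364 (inert)
  CO₂: 0 + 1(338.8) = 338.8
Total out = 60.25 + 193.3 + 1364 + 338.8 = 1957 lbmol/h.

1960 lbmol/h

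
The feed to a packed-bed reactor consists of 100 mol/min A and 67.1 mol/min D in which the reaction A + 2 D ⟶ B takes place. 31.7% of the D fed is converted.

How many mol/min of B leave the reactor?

D reacted = 0.317 × 67.1 = 21.27 mol/min; ν_D = −2, so ξ = 21.27/2 = 10.64 mol/min.
Outlet amounts (n = n₀ + ν ξ):
  A: 100 − 1(10.64) = 89.36
  D: 67.1 − 2(10.64) = 45.83
  B: 0 + 1(10.64) = 10.64

10.6 mol/min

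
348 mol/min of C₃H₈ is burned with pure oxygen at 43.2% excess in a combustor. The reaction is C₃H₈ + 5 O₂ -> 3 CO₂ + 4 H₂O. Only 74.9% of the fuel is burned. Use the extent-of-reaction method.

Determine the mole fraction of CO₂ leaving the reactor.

Stoichiometric O₂ = 5 × 348 = 1740 mol/min; O₂ fed = 1740 × 1.432 = 2492 mol/min.
Fuel reacted = 0.749 × 348 → ξ = 260.7 mol/min.
Outlet (n = n₀ + ν ξ):
  C₃H₈: 348 − 1(260.7) = 87.35
  O₂: 2492 − 5(260.7) = 1188
  CO₂: 0 + 3(260.7) = 782
  H₂O: 0 + 4(260.7) = 1043
Total out = 3100 mol/min; y_CO₂ = 782 / 3100 = 0.2522.

0.252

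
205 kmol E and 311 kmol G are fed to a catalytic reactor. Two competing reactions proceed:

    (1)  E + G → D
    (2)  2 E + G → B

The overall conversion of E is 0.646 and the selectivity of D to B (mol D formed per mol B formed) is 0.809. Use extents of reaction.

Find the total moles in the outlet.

384 kmol

Conversion of E: E consumed = 0.646 × 205 = 132.4 kmol = 1ξ₁ + 2ξ₂.
Selectivity: 1ξ₁ / (1ξ₂) = 0.809 → ξ₁ = 0.809 ξ₂.
Substitute: (1·0.809 + 2) ξ₂ = 132.4 → ξ₂ = 47.14 kmol, ξ₁ = 38.14 kmol.
Outlet amounts (n = n₀ + Σ ν·ξ):
  E: 205 − 1(38.14) − 2(47.14) = 72.57
  G: 311 − 1(38.14) − 1(47.14) = 225.7
  D: 0 + 1(38.14) = 38.14
  B: 0 + 1(47.14) = 47.14
Total out = 72.57 + 225.7 + 38.14 + 47.14 = 383.6 kmol.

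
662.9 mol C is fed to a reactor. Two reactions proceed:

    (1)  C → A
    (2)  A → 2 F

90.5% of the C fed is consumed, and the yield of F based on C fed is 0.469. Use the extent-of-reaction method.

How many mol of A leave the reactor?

444 mol

Conversion of C: C consumed = 1ξ₁ = 0.905 × 662.9 → ξ₁ = 599.9 mol.
Yield of F: 2ξ₂ / 662.9 = 0.469 → ξ₂ = 155.5 mol.
Outlet amounts (n = n₀ + Σ ν·ξ):
  C: 662.9 − 1(599.9) = 62.98
  A: 0 + 1(599.9) − 1(155.5) = 444.5
  F: 0 + 2(155.5) = 310.9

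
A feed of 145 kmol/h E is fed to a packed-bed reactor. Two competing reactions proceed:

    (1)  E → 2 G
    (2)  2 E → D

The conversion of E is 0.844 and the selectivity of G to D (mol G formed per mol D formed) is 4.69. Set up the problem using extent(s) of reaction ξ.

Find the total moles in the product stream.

183 kmol/h

Conversion of E: E consumed = 0.844 × 145 = 122.4 kmol/h = 1ξ₁ + 2ξ₂.
Selectivity: 2ξ₁ / (1ξ₂) = 4.69 → ξ₁ = 2.345 ξ₂.
Substitute: (1·2.345 + 2) ξ₂ = 122.4 → ξ₂ = 28.17 kmol/h, ξ₁ = 66.05 kmol/h.
Outlet amounts (n = n₀ + Σ ν·ξ):
  E: 145 − 1(66.05) − 2(28.17) = 22.62
  G: 0 + 2(66.05) = 132.1
  D: 0 + 1(28.17) = 28.17
Total out = 22.62 + 132.1 + 28.17 = 182.9 kmol/h.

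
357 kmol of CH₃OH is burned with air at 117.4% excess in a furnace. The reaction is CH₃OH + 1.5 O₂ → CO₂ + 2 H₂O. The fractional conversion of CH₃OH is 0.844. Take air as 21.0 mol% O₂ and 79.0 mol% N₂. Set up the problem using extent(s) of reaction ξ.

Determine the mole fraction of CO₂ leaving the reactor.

0.0498

Stoichiometric O₂ = 1.5 × 357 = 535.5 kmol; O₂ fed = 535.5 × 2.174 = 1164 kmol.
N₂ fed = 1164 × 79/21 = 4380 kmol.
Fuel reacted = 0.844 × 357 → ξ = 301.3 kmol.
Outlet (n = n₀ + ν ξ):
  CH₃OH: 357 − 1(301.3) = 55.69
  O₂: 1164 − 1.5(301.3) = 712.2
  N₂: 4380 (inert)
  CO₂: 0 + 1(301.3) = 301.3
  H₂O: 0 + 2(301.3) = 602.6
Total out = 6051 kmol; y_CO₂ = 301.3 / 6051 = 0.04979.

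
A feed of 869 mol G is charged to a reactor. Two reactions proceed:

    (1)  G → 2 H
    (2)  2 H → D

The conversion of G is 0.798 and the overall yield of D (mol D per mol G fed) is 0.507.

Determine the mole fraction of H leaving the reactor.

Conversion of G: G consumed = 1ξ₁ = 0.798 × 869 → ξ₁ = 693.5 mol.
Yield of D: 1ξ₂ / 869 = 0.507 → ξ₂ = 440.6 mol.
Outlet amounts (n = n₀ + Σ ν·ξ):
  G: 869 − 1(693.5) = 175.5
  H: 0 + 2(693.5) − 2(440.6) = 505.8
  D: 0 + 1(440.6) = 440.6
Total out = 1122 mol; y_H = 505.8 / 1122 = 0.4508.

0.451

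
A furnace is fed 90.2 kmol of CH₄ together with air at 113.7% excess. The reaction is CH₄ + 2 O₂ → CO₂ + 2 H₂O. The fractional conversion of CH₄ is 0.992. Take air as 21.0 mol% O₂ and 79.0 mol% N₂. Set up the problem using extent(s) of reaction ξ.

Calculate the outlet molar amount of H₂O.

179 kmol

Stoichiometric O₂ = 2 × 90.2 = 180.4 kmol; O₂ fed = 180.4 × 2.137 = 385.5 kmol.
N₂ fed = 385.5 × 79/21 = 1450 kmol.
Fuel reacted = 0.992 × 90.2 → ξ = 89.48 kmol.
Outlet (n = n₀ + ν ξ):
  CH₄: 90.2 − 1(89.48) = 0.7216
  O₂: 385.5 − 2(89.48) = 206.6
  N₂: 1450 (inert)
  CO₂: 0 + 1(89.48) = 89.48
  H₂O: 0 + 2(89.48) = 179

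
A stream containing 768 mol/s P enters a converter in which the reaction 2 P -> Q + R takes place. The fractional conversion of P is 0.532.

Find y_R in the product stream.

P reacted = 0.532 × 768 = 408.6 mol/s; ν_P = −2, so ξ = 408.6/2 = 204.3 mol/s.
Outlet amounts (n = n₀ + ν ξ):
  P: 768 − 2(204.3) = 359.4
  Q: 0 + 1(204.3) = 204.3
  R: 0 + 1(204.3) = 204.3
Total out = 768 mol/s; y_R = 204.3 / 768 = 0.266.

0.266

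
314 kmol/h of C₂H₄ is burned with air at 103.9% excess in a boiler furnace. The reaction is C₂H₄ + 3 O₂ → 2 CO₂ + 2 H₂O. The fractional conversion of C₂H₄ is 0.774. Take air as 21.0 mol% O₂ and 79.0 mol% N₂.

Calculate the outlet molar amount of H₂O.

486 kmol/h

Stoichiometric O₂ = 3 × 314 = 942 kmol/h; O₂ fed = 942 × 2.039 = 1921 kmol/h.
N₂ fed = 1921 × 79/21 = 7226 kmol/h.
Fuel reacted = 0.774 × 314 → ξ = 243 kmol/h.
Outlet (n = n₀ + ν ξ):
  C₂H₄: 314 − 1(243) = 70.96
  O₂: 1921 − 3(243) = 1192
  N₂: 7226 (inert)
  CO₂: 0 + 2(243) = 486.1
  H₂O: 0 + 2(243) = 486.1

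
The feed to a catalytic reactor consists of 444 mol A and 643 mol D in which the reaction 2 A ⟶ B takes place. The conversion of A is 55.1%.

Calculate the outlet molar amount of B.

122 mol

A reacted = 0.551 × 444 = 244.6 mol; ν_A = −2, so ξ = 244.6/2 = 122.3 mol.
Outlet amounts (n = n₀ + ν ξ):
  A: 444 − 2(122.3) = 199.4
  B: 0 + 1(122.3) = 122.3
  D: 643 (inert)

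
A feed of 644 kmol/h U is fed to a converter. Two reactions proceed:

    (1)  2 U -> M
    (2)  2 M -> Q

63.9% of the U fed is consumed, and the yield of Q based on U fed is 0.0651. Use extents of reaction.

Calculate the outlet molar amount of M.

122 kmol/h

Conversion of U: U consumed = 2ξ₁ = 0.639 × 644 → ξ₁ = 205.8 kmol/h.
Yield of Q: 1ξ₂ / 644 = 0.0651 → ξ₂ = 41.92 kmol/h.
Outlet amounts (n = n₀ + Σ ν·ξ):
  U: 644 − 2(205.8) = 232.5
  M: 0 + 1(205.8) − 2(41.92) = 121.9
  Q: 0 + 1(41.92) = 41.92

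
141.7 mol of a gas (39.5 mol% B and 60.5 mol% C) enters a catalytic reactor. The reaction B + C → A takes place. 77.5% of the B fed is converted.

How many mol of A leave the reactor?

B reacted = 0.775 × 55.97 = 43.38 mol; ν_B = −1, so ξ = 43.38/1 = 43.38 mol.
Outlet amounts (n = n₀ + ν ξ):
  B: 55.97 − 1(43.38) = 12.59
  C: 85.73 − 1(43.38) = 42.35
  A: 0 + 1(43.38) = 43.38

43.4 mol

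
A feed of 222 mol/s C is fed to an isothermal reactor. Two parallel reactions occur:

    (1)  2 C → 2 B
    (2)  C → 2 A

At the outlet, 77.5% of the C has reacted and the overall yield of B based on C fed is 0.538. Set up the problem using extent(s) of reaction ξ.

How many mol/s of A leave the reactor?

Yield of B: 2ξ₁ / 222 = 0.538 → ξ₁ = 59.72 mol/s.
Conversion of C: 2ξ₁ + 1ξ₂ = 0.775 × 222 = 172.1 → ξ₂ = 52.61 mol/s.
Outlet amounts (n = n₀ + Σ ν·ξ):
  C: 222 − 2(59.72) − 1(52.61) = 49.95
  B: 0 + 2(59.72) = 119.4
  A: 0 + 2(52.61) = 105.2

105 mol/s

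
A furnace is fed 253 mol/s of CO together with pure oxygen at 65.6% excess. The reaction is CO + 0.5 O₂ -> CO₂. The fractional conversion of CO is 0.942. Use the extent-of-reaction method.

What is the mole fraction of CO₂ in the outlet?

Stoichiometric O₂ = 0.5 × 253 = 126.5 mol/s; O₂ fed = 126.5 × 1.656 = 209.5 mol/s.
Fuel reacted = 0.942 × 253 → ξ = 238.3 mol/s.
Outlet (n = n₀ + ν ξ):
  CO: 253 − 1(238.3) = 14.67
  O₂: 209.5 − 0.5(238.3) = 90.32
  CO₂: 0 + 1(238.3) = 238.3
Total out = 343.3 mol/s; y_CO₂ = 238.3 / 343.3 = 0.6942.

0.694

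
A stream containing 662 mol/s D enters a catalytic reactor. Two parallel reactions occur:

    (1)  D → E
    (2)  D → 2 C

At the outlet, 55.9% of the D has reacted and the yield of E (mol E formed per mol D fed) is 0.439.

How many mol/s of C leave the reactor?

159 mol/s

Yield of E: 1ξ₁ / 662 = 0.439 → ξ₁ = 290.6 mol/s.
Conversion of D: 1ξ₁ + 1ξ₂ = 0.559 × 662 = 370.1 → ξ₂ = 79.44 mol/s.
Outlet amounts (n = n₀ + Σ ν·ξ):
  D: 662 − 1(290.6) − 1(79.44) = 291.9
  E: 0 + 1(290.6) = 290.6
  C: 0 + 2(79.44) = 158.9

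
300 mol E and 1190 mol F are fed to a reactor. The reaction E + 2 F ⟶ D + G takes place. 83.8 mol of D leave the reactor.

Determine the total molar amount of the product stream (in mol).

1410 mol

For D: n = n₀ + 1ξ → 83.8 = 0 + 1ξ, giving ξ = 83.8 mol.
Outlet amounts (n = n₀ + ν ξ):
  E: 300 − 1(83.8) = 216.2
  F: 1190 − 2(83.8) = 1022
  D: 0 + 1(83.8) = 83.8
  G: 0 + 1(83.8) = 83.8
Total out = 216.2 + 1022 + 83.8 + 83.8 = 1406 mol.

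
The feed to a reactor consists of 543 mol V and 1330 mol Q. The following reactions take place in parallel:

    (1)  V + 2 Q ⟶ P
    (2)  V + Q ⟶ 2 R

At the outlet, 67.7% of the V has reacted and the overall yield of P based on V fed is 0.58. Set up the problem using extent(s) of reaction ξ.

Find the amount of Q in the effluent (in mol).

Yield of P: 1ξ₁ / 543 = 0.58 → ξ₁ = 314.9 mol.
Conversion of V: 1ξ₁ + 1ξ₂ = 0.677 × 543 = 367.6 → ξ₂ = 52.67 mol.
Outlet amounts (n = n₀ + Σ ν·ξ):
  V: 543 − 1(314.9) − 1(52.67) = 175.4
  Q: 1330 − 2(314.9) − 1(52.67) = 647.4
  P: 0 + 1(314.9) = 314.9
  R: 0 + 2(52.67) = 105.3

647 mol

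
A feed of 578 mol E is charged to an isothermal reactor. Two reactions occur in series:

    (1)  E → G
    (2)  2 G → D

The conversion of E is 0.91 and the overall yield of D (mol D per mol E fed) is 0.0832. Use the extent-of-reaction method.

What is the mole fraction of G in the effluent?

0.811

Conversion of E: E consumed = 1ξ₁ = 0.91 × 578 → ξ₁ = 526 mol.
Yield of D: 1ξ₂ / 578 = 0.0832 → ξ₂ = 48.09 mol.
Outlet amounts (n = n₀ + Σ ν·ξ):
  E: 578 − 1(526) = 52.02
  G: 0 + 1(526) − 2(48.09) = 429.8
  D: 0 + 1(48.09) = 48.09
Total out = 529.9 mol; y_G = 429.8 / 529.9 = 0.8111.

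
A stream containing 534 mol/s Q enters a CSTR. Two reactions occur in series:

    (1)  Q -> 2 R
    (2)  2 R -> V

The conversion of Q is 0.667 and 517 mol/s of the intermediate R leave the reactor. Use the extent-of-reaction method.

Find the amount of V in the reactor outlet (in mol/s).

97.7 mol/s

Conversion of Q: Q consumed = 1ξ₁ = 0.667 × 534 → ξ₁ = 356.2 mol/s.
R balance: n_R = 0 + 2ξ₁ − 2ξ₂ = 517 → ξ₂ = (2·356.2 − 517)/2 = 97.68 mol/s.
Outlet amounts (n = n₀ + Σ ν·ξ):
  Q: 534 − 1(356.2) = 177.8
  R: 0 + 2(356.2) − 2(97.68) = 517
  V: 0 + 1(97.68) = 97.68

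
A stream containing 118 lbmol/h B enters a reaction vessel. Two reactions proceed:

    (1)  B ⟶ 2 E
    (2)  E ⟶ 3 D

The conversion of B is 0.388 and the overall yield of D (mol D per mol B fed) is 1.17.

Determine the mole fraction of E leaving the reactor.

Conversion of B: B consumed = 1ξ₁ = 0.388 × 118 → ξ₁ = 45.78 lbmol/h.
Yield of D: 3ξ₂ / 118 = 1.17 → ξ₂ = 46.02 lbmol/h.
Outlet amounts (n = n₀ + Σ ν·ξ):
  B: 118 − 1(45.78) = 72.22
  E: 0 + 2(45.78) − 1(46.02) = 45.55
  D: 0 + 3(46.02) = 138.1
Total out = 255.8 lbmol/h; y_E = 45.55 / 255.8 = 0.178.

0.178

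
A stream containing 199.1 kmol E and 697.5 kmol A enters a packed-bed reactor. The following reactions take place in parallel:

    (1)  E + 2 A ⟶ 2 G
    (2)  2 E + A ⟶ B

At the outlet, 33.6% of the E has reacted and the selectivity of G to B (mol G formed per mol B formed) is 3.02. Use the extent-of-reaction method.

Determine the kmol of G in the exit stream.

Conversion of E: E consumed = 0.336 × 199.1 = 66.9 kmol = 1ξ₁ + 2ξ₂.
Selectivity: 2ξ₁ / (1ξ₂) = 3.02 → ξ₁ = 1.51 ξ₂.
Substitute: (1·1.51 + 2) ξ₂ = 66.9 → ξ₂ = 19.06 kmol, ξ₁ = 28.78 kmol.
Outlet amounts (n = n₀ + Σ ν·ξ):
  E: 199.1 − 1(28.78) − 2(19.06) = 132.2
  A: 697.5 − 2(28.78) − 1(19.06) = 620.9
  G: 0 + 2(28.78) = 57.56
  B: 0 + 1(19.06) = 19.06

57.6 kmol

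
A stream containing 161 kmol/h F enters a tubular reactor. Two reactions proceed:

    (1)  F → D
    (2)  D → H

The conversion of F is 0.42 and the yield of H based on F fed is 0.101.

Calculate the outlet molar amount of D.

51.4 kmol/h

Conversion of F: F consumed = 1ξ₁ = 0.42 × 161 → ξ₁ = 67.62 kmol/h.
Yield of H: 1ξ₂ / 161 = 0.101 → ξ₂ = 16.26 kmol/h.
Outlet amounts (n = n₀ + Σ ν·ξ):
  F: 161 − 1(67.62) = 93.38
  D: 0 + 1(67.62) − 1(16.26) = 51.36
  H: 0 + 1(16.26) = 16.26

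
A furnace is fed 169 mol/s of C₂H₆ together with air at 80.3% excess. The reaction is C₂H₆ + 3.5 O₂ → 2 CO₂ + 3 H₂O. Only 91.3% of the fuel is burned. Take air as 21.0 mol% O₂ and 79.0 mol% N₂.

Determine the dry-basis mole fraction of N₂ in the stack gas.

Stoichiometric O₂ = 3.5 × 169 = 591.5 mol/s; O₂ fed = 591.5 × 1.803 = 1066 mol/s.
N₂ fed = 1066 × 79/21 = 4012 mol/s.
Fuel reacted = 0.913 × 169 → ξ = 154.3 mol/s.
Outlet (n = n₀ + ν ξ):
  C₂H₆: 169 − 1(154.3) = 14.7
  O₂: 1066 − 3.5(154.3) = 526.4
  N₂: 4012 (inert)
  CO₂: 0 + 2(154.3) = 308.6
  H₂O: 0 + 3(154.3) = 462.9
Dry total = 4862 mol/s; y_N₂ (dry) = 4012 / 4862 = 0.8252.

0.825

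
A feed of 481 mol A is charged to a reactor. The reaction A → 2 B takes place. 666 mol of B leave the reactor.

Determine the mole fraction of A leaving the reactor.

0.182

For B: n = n₀ + 2ξ → 666 = 0 + 2ξ, giving ξ = 333 mol.
Outlet amounts (n = n₀ + ν ξ):
  A: 481 − 1(333) = 148
  B: 0 + 2(333) = 666
Total out = 814 mol; y_A = 148 / 814 = 0.1818.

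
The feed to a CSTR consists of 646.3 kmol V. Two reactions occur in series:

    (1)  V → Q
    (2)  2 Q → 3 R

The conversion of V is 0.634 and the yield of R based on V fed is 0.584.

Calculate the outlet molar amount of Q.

158 kmol

Conversion of V: V consumed = 1ξ₁ = 0.634 × 646.3 → ξ₁ = 409.8 kmol.
Yield of R: 3ξ₂ / 646.3 = 0.584 → ξ₂ = 125.8 kmol.
Outlet amounts (n = n₀ + Σ ν·ξ):
  V: 646.3 − 1(409.8) = 236.5
  Q: 0 + 1(409.8) − 2(125.8) = 158.1
  R: 0 + 3(125.8) = 377.4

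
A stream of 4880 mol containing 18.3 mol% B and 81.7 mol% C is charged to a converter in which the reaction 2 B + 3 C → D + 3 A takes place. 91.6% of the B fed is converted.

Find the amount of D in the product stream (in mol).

B reacted = 0.916 × 893 = 818 mol; ν_B = −2, so ξ = 818/2 = 409 mol.
Outlet amounts (n = n₀ + ν ξ):
  B: 893 − 2(409) = 75.02
  C: 3987 − 3(409) = 2760
  D: 0 + 1(409) = 409
  A: 0 + 3(409) = 1227

409 mol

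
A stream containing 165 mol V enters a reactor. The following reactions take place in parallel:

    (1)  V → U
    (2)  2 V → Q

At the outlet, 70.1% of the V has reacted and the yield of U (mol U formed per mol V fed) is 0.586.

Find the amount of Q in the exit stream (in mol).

Yield of U: 1ξ₁ / 165 = 0.586 → ξ₁ = 96.69 mol.
Conversion of V: 1ξ₁ + 2ξ₂ = 0.701 × 165 = 115.7 → ξ₂ = 9.487 mol.
Outlet amounts (n = n₀ + Σ ν·ξ):
  V: 165 − 1(96.69) − 2(9.487) = 49.34
  U: 0 + 1(96.69) = 96.69
  Q: 0 + 1(9.487) = 9.487

9.49 mol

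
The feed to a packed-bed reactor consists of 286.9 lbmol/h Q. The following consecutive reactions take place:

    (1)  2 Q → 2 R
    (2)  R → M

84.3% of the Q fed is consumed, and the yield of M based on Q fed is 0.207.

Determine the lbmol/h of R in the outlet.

182 lbmol/h

Conversion of Q: Q consumed = 2ξ₁ = 0.843 × 286.9 → ξ₁ = 120.9 lbmol/h.
Yield of M: 1ξ₂ / 286.9 = 0.207 → ξ₂ = 59.39 lbmol/h.
Outlet amounts (n = n₀ + Σ ν·ξ):
  Q: 286.9 − 2(120.9) = 45.04
  R: 0 + 2(120.9) − 1(59.39) = 182.5
  M: 0 + 1(59.39) = 59.39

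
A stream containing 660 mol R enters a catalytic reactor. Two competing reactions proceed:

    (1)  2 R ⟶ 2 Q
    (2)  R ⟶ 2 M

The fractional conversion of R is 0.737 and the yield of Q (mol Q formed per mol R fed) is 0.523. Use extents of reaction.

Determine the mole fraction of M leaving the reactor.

Yield of Q: 2ξ₁ / 660 = 0.523 → ξ₁ = 172.6 mol.
Conversion of R: 2ξ₁ + 1ξ₂ = 0.737 × 660 = 486.4 → ξ₂ = 141.2 mol.
Outlet amounts (n = n₀ + Σ ν·ξ):
  R: 660 − 2(172.6) − 1(141.2) = 173.6
  Q: 0 + 2(172.6) = 345.2
  M: 0 + 2(141.2) = 282.5
Total out = 801.2 mol; y_M = 282.5 / 801.2 = 0.3526.

0.353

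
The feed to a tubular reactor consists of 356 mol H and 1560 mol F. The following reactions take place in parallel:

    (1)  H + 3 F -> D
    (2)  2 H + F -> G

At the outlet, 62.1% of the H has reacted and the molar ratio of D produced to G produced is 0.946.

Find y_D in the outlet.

Conversion of H: H consumed = 0.621 × 356 = 221.1 mol = 1ξ₁ + 2ξ₂.
Selectivity: 1ξ₁ / (1ξ₂) = 0.946 → ξ₁ = 0.946 ξ₂.
Substitute: (1·0.946 + 2) ξ₂ = 221.1 → ξ₂ = 75.04 mol, ξ₁ = 70.99 mol.
Outlet amounts (n = n₀ + Σ ν·ξ):
  H: 356 − 1(70.99) − 2(75.04) = 134.9
  F: 1560 − 3(70.99) − 1(75.04) = 1272
  D: 0 + 1(70.99) = 70.99
  G: 0 + 1(75.04) = 75.04
Total out = 1553 mol; y_D = 70.99 / 1553 = 0.04571.

0.0457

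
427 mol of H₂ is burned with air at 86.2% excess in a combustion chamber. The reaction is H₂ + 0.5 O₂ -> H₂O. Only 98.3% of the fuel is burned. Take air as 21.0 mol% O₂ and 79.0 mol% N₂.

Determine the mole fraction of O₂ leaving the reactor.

0.0889

Stoichiometric O₂ = 0.5 × 427 = 213.5 mol; O₂ fed = 213.5 × 1.862 = 397.5 mol.
N₂ fed = 397.5 × 79/21 = 1495 mol.
Fuel reacted = 0.983 × 427 → ξ = 419.7 mol.
Outlet (n = n₀ + ν ξ):
  H₂: 427 − 1(419.7) = 7.259
  O₂: 397.5 − 0.5(419.7) = 187.7
  N₂: 1495 (inert)
  H₂O: 0 + 1(419.7) = 419.7
Total out = 2110 mol; y_O₂ = 187.7 / 2110 = 0.08893.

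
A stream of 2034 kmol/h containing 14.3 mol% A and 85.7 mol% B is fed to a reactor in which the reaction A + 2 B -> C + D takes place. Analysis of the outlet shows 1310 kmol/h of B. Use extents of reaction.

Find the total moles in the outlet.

1820 kmol/h

For B: n = n₀ − 2ξ → 1310 = 1743 − 2ξ, giving ξ = 216.6 kmol/h.
Outlet amounts (n = n₀ + ν ξ):
  A: 290.9 − 1(216.6) = 74.29
  B: 1743 − 2(216.6) = 1310
  C: 0 + 1(216.6) = 216.6
  D: 0 + 1(216.6) = 216.6
Total out = 74.29 + 1310 + 216.6 + 216.6 = 1817 kmol/h.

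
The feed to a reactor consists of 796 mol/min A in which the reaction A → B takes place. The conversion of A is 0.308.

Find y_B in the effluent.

A reacted = 0.308 × 796 = 245.2 mol/min; ν_A = −1, so ξ = 245.2/1 = 245.2 mol/min.
Outlet amounts (n = n₀ + ν ξ):
  A: 796 − 1(245.2) = 550.8
  B: 0 + 1(245.2) = 245.2
Total out = 796 mol/min; y_B = 245.2 / 796 = 0.308.

0.308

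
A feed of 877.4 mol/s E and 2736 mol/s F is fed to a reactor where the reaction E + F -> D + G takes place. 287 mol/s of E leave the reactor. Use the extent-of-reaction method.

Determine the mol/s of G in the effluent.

For E: n = n₀ − 1ξ → 287 = 877.4 − 1ξ, giving ξ = 590.4 mol/s.
Outlet amounts (n = n₀ + ν ξ):
  E: 877.4 − 1(590.4) = 287
  F: 2736 − 1(590.4) = 2146
  D: 0 + 1(590.4) = 590.4
  G: 0 + 1(590.4) = 590.4

590 mol/s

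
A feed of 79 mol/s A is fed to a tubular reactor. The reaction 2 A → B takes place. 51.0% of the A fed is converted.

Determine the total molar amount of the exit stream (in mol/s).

58.9 mol/s

A reacted = 0.51 × 79 = 40.29 mol/s; ν_A = −2, so ξ = 40.29/2 = 20.14 mol/s.
Outlet amounts (n = n₀ + ν ξ):
  A: 79 − 2(20.14) = 38.71
  B: 0 + 1(20.14) = 20.14
Total out = 38.71 + 20.14 = 58.86 mol/s.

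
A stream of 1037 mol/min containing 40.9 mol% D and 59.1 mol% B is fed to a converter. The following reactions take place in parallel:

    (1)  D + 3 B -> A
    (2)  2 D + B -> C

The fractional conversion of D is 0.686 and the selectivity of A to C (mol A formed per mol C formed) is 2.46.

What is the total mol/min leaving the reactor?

425 mol/min

Conversion of D: D consumed = 0.686 × 424.1 = 291 mol/min = 1ξ₁ + 2ξ₂.
Selectivity: 1ξ₁ / (1ξ₂) = 2.46 → ξ₁ = 2.46 ξ₂.
Substitute: (1·2.46 + 2) ξ₂ = 291 → ξ₂ = 65.24 mol/min, ξ₁ = 160.5 mol/min.
Outlet amounts (n = n₀ + Σ ν·ξ):
  D: 424.1 − 1(160.5) − 2(65.24) = 133.2
  B: 612.9 − 3(160.5) − 1(65.24) = 66.18
  A: 0 + 1(160.5) = 160.5
  C: 0 + 1(65.24) = 65.24
Total out = 133.2 + 66.18 + 160.5 + 65.24 = 425.1 mol/min.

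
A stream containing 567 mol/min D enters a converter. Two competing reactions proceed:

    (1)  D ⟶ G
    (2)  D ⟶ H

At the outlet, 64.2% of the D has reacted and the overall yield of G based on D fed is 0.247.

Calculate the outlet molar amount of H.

224 mol/min

Yield of G: 1ξ₁ / 567 = 0.247 → ξ₁ = 140 mol/min.
Conversion of D: 1ξ₁ + 1ξ₂ = 0.642 × 567 = 364 → ξ₂ = 224 mol/min.
Outlet amounts (n = n₀ + Σ ν·ξ):
  D: 567 − 1(140) − 1(224) = 203
  G: 0 + 1(140) = 140
  H: 0 + 1(224) = 224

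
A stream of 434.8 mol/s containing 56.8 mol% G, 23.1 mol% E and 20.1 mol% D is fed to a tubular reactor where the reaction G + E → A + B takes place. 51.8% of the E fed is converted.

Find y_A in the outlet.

E reacted = 0.518 × 100.4 = 52.03 mol/s; ν_E = −1, so ξ = 52.03/1 = 52.03 mol/s.
Outlet amounts (n = n₀ + ν ξ):
  G: 247 − 1(52.03) = 194.9
  E: 100.4 − 1(52.03) = 48.41
  A: 0 + 1(52.03) = 52.03
  B: 0 + 1(52.03) = 52.03
  D: 87.39 (inert)
Total out = 434.8 mol/s; y_A = 52.03 / 434.8 = 0.1197.

0.12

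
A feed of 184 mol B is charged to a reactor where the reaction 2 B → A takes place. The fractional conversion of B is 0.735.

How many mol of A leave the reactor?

B reacted = 0.735 × 184 = 135.2 mol; ν_B = −2, so ξ = 135.2/2 = 67.62 mol.
Outlet amounts (n = n₀ + ν ξ):
  B: 184 − 2(67.62) = 48.76
  A: 0 + 1(67.62) = 67.62

67.6 mol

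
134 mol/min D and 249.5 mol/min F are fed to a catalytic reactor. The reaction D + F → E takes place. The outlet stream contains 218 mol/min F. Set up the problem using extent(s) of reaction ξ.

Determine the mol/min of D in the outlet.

102 mol/min

For F: n = n₀ − 1ξ → 218 = 249.5 − 1ξ, giving ξ = 31.5 mol/min.
Outlet amounts (n = n₀ + ν ξ):
  D: 134 − 1(31.5) = 102.5
  F: 249.5 − 1(31.5) = 218
  E: 0 + 1(31.5) = 31.5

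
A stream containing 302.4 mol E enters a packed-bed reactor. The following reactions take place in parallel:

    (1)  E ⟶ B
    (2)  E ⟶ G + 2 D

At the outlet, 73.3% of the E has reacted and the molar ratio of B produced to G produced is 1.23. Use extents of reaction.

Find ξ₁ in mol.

Conversion of E: E consumed = 0.733 × 302.4 = 221.7 mol = 1ξ₁ + 1ξ₂.
Selectivity: 1ξ₁ / (1ξ₂) = 1.23 → ξ₁ = 1.23 ξ₂.
Substitute: (1·1.23 + 1) ξ₂ = 221.7 → ξ₂ = 99.4 mol, ξ₁ = 122.3 mol.
Outlet amounts (n = n₀ + Σ ν·ξ):
  E: 302.4 − 1(122.3) − 1(99.4) = 80.74
  B: 0 + 1(122.3) = 122.3
  G: 0 + 1(99.4) = 99.4
  D: 0 + 2(99.4) = 198.8

ξ₁ = 122 mol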